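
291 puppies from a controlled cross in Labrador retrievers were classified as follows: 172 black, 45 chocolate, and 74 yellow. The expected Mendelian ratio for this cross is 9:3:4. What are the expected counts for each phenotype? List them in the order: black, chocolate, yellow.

163.6875, 54.5625, 72.75

Total ratio parts = 16. Expected numbers out of 291:
  black: 291 × 9/16 = 163.6875
  chocolate: 291 × 3/16 = 54.5625
  yellow: 291 × 4/16 = 72.75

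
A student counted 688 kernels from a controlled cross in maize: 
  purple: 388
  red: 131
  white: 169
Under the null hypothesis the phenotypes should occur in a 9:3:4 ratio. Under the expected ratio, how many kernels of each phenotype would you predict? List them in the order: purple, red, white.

387, 129, 172

Total ratio parts = 16. Expected numbers out of 688:
  purple: 688 × 9/16 = 387
  red: 688 × 3/16 = 129
  white: 688 × 4/16 = 172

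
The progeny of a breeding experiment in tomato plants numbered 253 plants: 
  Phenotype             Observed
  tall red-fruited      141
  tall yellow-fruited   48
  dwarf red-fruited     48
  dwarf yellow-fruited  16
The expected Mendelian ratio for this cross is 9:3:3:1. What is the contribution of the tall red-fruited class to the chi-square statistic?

The 9:3:3:1 ratio has 16 parts, so with N = 253 the expected counts are:
  tall red-fruited: 253 × 9/16 = 142.3125
  tall yellow-fruited: 253 × 3/16 = 47.4375
  dwarf red-fruited: 253 × 3/16 = 47.4375
  dwarf yellow-fruited: 253 × 1/16 = 15.8125
Contribution of tall red-fruited: (141 − 142.3125)² / 142.3125 = 0.0121

0.012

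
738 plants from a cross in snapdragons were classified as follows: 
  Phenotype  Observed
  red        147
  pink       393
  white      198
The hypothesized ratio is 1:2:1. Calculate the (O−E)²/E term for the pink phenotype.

1.561

The 1:2:1 ratio has 4 parts, so with N = 738 the expected counts are:
  red: 738 × 1/4 = 184.5
  pink: 738 × 2/4 = 369
  white: 738 × 1/4 = 184.5
Contribution of pink: (393 − 369)² / 369 = 1.5610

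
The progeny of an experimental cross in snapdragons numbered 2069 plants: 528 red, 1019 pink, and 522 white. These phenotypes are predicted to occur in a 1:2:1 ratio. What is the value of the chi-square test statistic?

0.499

Total ratio parts = 4. Expected numbers out of 2069:
  red: 2069 × 1/4 = 517.25
  pink: 2069 × 2/4 = 1034.5
  white: 2069 × 1/4 = 517.25
χ² = Σ (O − E)² / E
  red: (528 − 517.25)² / 517.25 = 0.2234
  pink: (1019 − 1034.5)² / 1034.5 = 0.2322
  white: (522 − 517.25)² / 517.25 = 0.0436
χ² = 0.2234 + 0.2322 + 0.0436 = 0.4992 ≈ 0.499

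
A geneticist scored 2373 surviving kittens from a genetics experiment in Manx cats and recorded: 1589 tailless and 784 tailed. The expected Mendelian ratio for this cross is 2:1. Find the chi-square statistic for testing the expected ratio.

Under the 2:1 hypothesis (Σ ratio = 3, N = 2373):
  tailless: 2373 × 2/3 = 1582
  tailed: 2373 × 1/3 = 791
χ² = Σ (O − E)² / E
  tailless: (1589 − 1582)² / 1582 = 0.0310
  tailed: (784 − 791)² / 791 = 0.0619
χ² = 0.0310 + 0.0619 = 0.0929 ≈ 0.093

0.093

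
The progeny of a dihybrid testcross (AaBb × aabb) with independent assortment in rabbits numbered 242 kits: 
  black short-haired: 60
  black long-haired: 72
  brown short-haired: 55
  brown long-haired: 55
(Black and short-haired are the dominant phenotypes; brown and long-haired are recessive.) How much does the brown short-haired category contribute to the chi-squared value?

A dihybrid testcross with independent assortment gives a 1:1:1:1 ratio.
Under the 1:1:1:1 hypothesis (Σ ratio = 4, N = 242):
  black short-haired: 242 × 1/4 = 60.5
  black long-haired: 242 × 1/4 = 60.5
  brown short-haired: 242 × 1/4 = 60.5
  brown long-haired: 242 × 1/4 = 60.5
Contribution of brown short-haired: (55 − 60.5)² / 60.5 = 0.5000

0.500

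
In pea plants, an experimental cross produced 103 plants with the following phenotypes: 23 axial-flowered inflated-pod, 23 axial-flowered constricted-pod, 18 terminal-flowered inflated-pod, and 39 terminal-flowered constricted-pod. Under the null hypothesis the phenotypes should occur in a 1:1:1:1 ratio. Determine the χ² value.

9.738

The 1:1:1:1 ratio has 4 parts, so with N = 103 the expected counts are:
  axial-flowered inflated-pod: 103 × 1/4 = 25.75
  axial-flowered constricted-pod: 103 × 1/4 = 25.75
  terminal-flowered inflated-pod: 103 × 1/4 = 25.75
  terminal-flowered constricted-pod: 103 × 1/4 = 25.75
χ² = Σ (O − E)² / E
  axial-flowered inflated-pod: (23 − 25.75)² / 25.75 = 0.2937
  axial-flowered constricted-pod: (23 − 25.75)² / 25.75 = 0.2937
  terminal-flowered inflated-pod: (18 − 25.75)² / 25.75 = 2.3325
  terminal-flowered constricted-pod: (39 − 25.75)² / 25.75 = 6.8180
χ² = 0.2937 + 0.2937 + 2.3325 + 6.8180 = 9.7379 ≈ 9.738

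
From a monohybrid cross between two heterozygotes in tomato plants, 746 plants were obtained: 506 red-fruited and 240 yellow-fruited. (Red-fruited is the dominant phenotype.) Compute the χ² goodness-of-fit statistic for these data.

20.463

For a monohybrid cross between heterozygotes with complete dominance, the expected phenotypic ratio is 3:1.
The 3:1 ratio has 4 parts, so with N = 746 the expected counts are:
  red-fruited: 746 × 3/4 = 559.5
  yellow-fruited: 746 × 1/4 = 186.5
χ² = Σ (O − E)² / E
  red-fruited: (506 − 559.5)² / 559.5 = 5.1157
  yellow-fruited: (240 − 186.5)² / 186.5 = 15.3472
χ² = 5.1157 + 15.3472 = 20.4629 ≈ 20.463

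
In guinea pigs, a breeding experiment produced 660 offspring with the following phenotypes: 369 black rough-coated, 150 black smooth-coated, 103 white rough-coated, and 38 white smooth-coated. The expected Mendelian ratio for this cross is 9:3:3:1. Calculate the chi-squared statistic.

Under the 9:3:3:1 hypothesis (Σ ratio = 16, N = 660):
  black rough-coated: 660 × 9/16 = 371.25
  black smooth-coated: 660 × 3/16 = 123.75
  white rough-coated: 660 × 3/16 = 123.75
  white smooth-coated: 660 × 1/16 = 41.25
χ² = Σ (O − E)² / E
  black rough-coated: (369 − 371.25)² / 371.25 = 0.0136
  black smooth-coated: (150 − 123.75)² / 123.75 = 5.5682
  white rough-coated: (103 − 123.75)² / 123.75 = 3.4793
  white smooth-coated: (38 − 41.25)² / 41.25 = 0.2561
χ² = 0.0136 + 5.5682 + 3.4793 + 0.2561 = 9.3172 ≈ 9.317

9.317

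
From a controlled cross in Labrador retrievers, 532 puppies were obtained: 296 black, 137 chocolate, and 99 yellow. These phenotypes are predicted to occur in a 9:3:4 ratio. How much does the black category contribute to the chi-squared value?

Total ratio parts = 16. Expected numbers out of 532:
  black: 532 × 9/16 = 299.25
  chocolate: 532 × 3/16 = 99.75
  yellow: 532 × 4/16 = 133
Contribution of black: (296 − 299.25)² / 299.25 = 0.0353

0.035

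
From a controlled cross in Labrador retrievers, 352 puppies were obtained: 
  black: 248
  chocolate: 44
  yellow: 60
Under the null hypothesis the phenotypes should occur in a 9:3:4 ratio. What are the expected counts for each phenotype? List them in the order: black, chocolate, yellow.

198, 66, 88

Total ratio parts = 16. Expected numbers out of 352:
  black: 352 × 9/16 = 198
  chocolate: 352 × 3/16 = 66
  yellow: 352 × 4/16 = 88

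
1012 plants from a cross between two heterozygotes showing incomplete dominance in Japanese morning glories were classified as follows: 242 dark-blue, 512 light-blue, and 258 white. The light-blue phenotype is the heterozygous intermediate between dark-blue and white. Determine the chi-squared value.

With incomplete dominance, a heterozygote × heterozygote cross gives a 1:2:1 phenotypic ratio.
Expected counts for N = 1012 under a 1:2:1 ratio (total parts = 4):
  dark-blue: 1012 × 1/4 = 253
  light-blue: 1012 × 2/4 = 506
  white: 1012 × 1/4 = 253
χ² = Σ (O − E)² / E
  dark-blue: (242 − 253)² / 253 = 0.4783
  light-blue: (512 − 506)² / 506 = 0.0711
  white: (258 − 253)² / 253 = 0.0988
χ² = 0.4783 + 0.0711 + 0.0988 = 0.6482 ≈ 0.648

0.648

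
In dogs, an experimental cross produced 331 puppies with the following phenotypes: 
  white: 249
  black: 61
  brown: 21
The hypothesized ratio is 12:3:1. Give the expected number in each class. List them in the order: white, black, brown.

The 12:3:1 ratio has 16 parts, so with N = 331 the expected counts are:
  white: 331 × 12/16 = 248.25
  black: 331 × 3/16 = 62.0625
  brown: 331 × 1/16 = 20.6875

248.25, 62.0625, 20.6875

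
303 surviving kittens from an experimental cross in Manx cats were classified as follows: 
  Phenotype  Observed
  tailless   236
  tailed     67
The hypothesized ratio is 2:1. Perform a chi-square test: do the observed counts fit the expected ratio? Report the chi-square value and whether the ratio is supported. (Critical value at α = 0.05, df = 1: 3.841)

17.168; not consistent

Expected counts for N = 303 under a 2:1 ratio (total parts = 3):
  tailless: 303 × 2/3 = 202
  tailed: 303 × 1/3 = 101
χ² = Σ (O − E)² / E
  tailless: (236 − 202)² / 202 = 5.7228
  tailed: (67 − 101)² / 101 = 11.4455
χ² = 5.7228 + 11.4455 = 17.1683 ≈ 17.168
Degrees of freedom = 2 − 1 = 1; critical value at α = 0.05 is 3.841.
Since 17.168 > 3.841, we reject the null hypothesis — the data do not fit the 2:1 ratio.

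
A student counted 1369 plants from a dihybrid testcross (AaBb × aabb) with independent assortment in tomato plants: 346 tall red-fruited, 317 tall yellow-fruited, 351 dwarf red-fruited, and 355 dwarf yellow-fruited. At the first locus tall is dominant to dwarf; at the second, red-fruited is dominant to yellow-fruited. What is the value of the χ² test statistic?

2.603

A dihybrid testcross with independent assortment gives a 1:1:1:1 ratio.
Expected counts for N = 1369 under a 1:1:1:1 ratio (total parts = 4):
  tall red-fruited: 1369 × 1/4 = 342.25
  tall yellow-fruited: 1369 × 1/4 = 342.25
  dwarf red-fruited: 1369 × 1/4 = 342.25
  dwarf yellow-fruited: 1369 × 1/4 = 342.25
χ² = Σ (O − E)² / E
  tall red-fruited: (346 − 342.25)² / 342.25 = 0.0411
  tall yellow-fruited: (317 − 342.25)² / 342.25 = 1.8629
  dwarf red-fruited: (351 − 342.25)² / 342.25 = 0.2237
  dwarf yellow-fruited: (355 − 342.25)² / 342.25 = 0.4750
χ² = 0.0411 + 1.8629 + 0.2237 + 0.4750 = 2.6027 ≈ 2.603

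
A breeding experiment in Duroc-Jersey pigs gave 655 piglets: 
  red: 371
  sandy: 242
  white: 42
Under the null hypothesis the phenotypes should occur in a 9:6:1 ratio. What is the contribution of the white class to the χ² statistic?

Expected counts for N = 655 under a 9:6:1 ratio (total parts = 16):
  red: 655 × 9/16 = 368.4375
  sandy: 655 × 6/16 = 245.625
  white: 655 × 1/16 = 40.9375
Contribution of white: (42 − 40.9375)² / 40.9375 = 0.0276

0.028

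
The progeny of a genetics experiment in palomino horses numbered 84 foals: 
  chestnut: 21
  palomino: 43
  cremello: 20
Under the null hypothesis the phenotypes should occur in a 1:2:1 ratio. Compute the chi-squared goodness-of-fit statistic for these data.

0.071

Total ratio parts = 4. Expected numbers out of 84:
  chestnut: 84 × 1/4 = 21
  palomino: 84 × 2/4 = 42
  cremello: 84 × 1/4 = 21
χ² = Σ (O − E)² / E
  chestnut: (21 − 21)² / 21 = 0.0000
  palomino: (43 − 42)² / 42 = 0.0238
  cremello: (20 − 21)² / 21 = 0.0476
χ² = 0.0000 + 0.0238 + 0.0476 = 0.0714 ≈ 0.071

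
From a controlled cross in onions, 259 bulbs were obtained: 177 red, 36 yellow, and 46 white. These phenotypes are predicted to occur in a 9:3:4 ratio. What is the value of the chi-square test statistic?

15.409

Total ratio parts = 16. Expected numbers out of 259:
  red: 259 × 9/16 = 145.6875
  yellow: 259 × 3/16 = 48.5625
  white: 259 × 4/16 = 64.75
χ² = Σ (O − E)² / E
  red: (177 − 145.6875)² / 145.6875 = 6.7300
  yellow: (36 − 48.5625)² / 48.5625 = 3.2498
  white: (46 − 64.75)² / 64.75 = 5.4295
χ² = 6.7300 + 3.2498 + 5.4295 = 15.4093 ≈ 15.409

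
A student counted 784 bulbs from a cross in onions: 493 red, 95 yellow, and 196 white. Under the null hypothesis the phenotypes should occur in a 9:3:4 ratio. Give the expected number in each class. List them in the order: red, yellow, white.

Expected counts for N = 784 under a 9:3:4 ratio (total parts = 16):
  red: 784 × 9/16 = 441
  yellow: 784 × 3/16 = 147
  white: 784 × 4/16 = 196

441, 147, 196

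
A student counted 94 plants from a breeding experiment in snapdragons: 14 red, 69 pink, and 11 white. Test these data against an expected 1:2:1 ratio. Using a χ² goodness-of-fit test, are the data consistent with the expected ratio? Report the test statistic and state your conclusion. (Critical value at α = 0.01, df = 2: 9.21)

20.787; not consistent

Under the 1:2:1 hypothesis (Σ ratio = 4, N = 94):
  red: 94 × 1/4 = 23.5
  pink: 94 × 2/4 = 47
  white: 94 × 1/4 = 23.5
χ² = Σ (O − E)² / E
  red: (14 − 23.5)² / 23.5 = 3.8404
  pink: (69 − 47)² / 47 = 10.2979
  white: (11 − 23.5)² / 23.5 = 6.6489
χ² = 3.8404 + 10.2979 + 6.6489 = 20.7872 ≈ 20.787
Degrees of freedom = 3 − 1 = 2; critical value at α = 0.01 is 9.21.
Since 20.787 > 9.21, we reject the null hypothesis — the data do not fit the 1:2:1 ratio.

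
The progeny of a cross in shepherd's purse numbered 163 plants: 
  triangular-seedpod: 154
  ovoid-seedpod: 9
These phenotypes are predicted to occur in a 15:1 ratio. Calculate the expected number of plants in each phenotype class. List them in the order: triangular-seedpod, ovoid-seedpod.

Total ratio parts = 16. Expected numbers out of 163:
  triangular-seedpod: 163 × 15/16 = 152.8125
  ovoid-seedpod: 163 × 1/16 = 10.1875

152.8125, 10.1875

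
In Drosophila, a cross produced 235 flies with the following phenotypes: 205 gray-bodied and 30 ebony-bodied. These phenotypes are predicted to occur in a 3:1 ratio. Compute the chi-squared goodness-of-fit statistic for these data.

Total ratio parts = 4. Expected numbers out of 235:
  gray-bodied: 235 × 3/4 = 176.25
  ebony-bodied: 235 × 1/4 = 58.75
χ² = Σ (O − E)² / E
  gray-bodied: (205 − 176.25)² / 176.25 = 4.6897
  ebony-bodied: (30 − 58.75)² / 58.75 = 14.0691
χ² = 4.6897 + 14.0691 = 18.7588 ≈ 18.759

18.759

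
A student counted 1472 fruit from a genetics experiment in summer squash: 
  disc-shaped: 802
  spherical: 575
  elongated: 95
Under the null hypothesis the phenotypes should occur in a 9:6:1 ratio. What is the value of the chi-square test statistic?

Under the 9:6:1 hypothesis (Σ ratio = 16, N = 1472):
  disc-shaped: 1472 × 9/16 = 828
  spherical: 1472 × 6/16 = 552
  elongated: 1472 × 1/16 = 92
χ² = Σ (O − E)² / E
  disc-shaped: (802 − 828)² / 828 = 0.8164
  spherical: (575 − 552)² / 552 = 0.9583
  elongated: (95 − 92)² / 92 = 0.0978
χ² = 0.8164 + 0.9583 + 0.0978 = 1.8725 ≈ 1.873

1.873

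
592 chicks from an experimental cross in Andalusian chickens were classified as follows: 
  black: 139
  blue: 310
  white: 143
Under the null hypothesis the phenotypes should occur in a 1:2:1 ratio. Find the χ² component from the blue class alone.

0.662

Total ratio parts = 4. Expected numbers out of 592:
  black: 592 × 1/4 = 148
  blue: 592 × 2/4 = 296
  white: 592 × 1/4 = 148
Contribution of blue: (310 − 296)² / 296 = 0.6622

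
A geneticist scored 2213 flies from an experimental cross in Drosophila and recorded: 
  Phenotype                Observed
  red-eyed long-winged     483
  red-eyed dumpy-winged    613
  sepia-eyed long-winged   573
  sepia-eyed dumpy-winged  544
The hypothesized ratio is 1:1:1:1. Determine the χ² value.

16.233

Under the 1:1:1:1 hypothesis (Σ ratio = 4, N = 2213):
  red-eyed long-winged: 2213 × 1/4 = 553.25
  red-eyed dumpy-winged: 2213 × 1/4 = 553.25
  sepia-eyed long-winged: 2213 × 1/4 = 553.25
  sepia-eyed dumpy-winged: 2213 × 1/4 = 553.25
χ² = Σ (O − E)² / E
  red-eyed long-winged: (483 − 553.25)² / 553.25 = 8.9201
  red-eyed dumpy-winged: (613 − 553.25)² / 553.25 = 6.4529
  sepia-eyed long-winged: (573 − 553.25)² / 553.25 = 0.7050
  sepia-eyed dumpy-winged: (544 − 553.25)² / 553.25 = 0.1547
χ² = 8.9201 + 6.4529 + 0.7050 + 0.1547 = 16.2327 ≈ 16.233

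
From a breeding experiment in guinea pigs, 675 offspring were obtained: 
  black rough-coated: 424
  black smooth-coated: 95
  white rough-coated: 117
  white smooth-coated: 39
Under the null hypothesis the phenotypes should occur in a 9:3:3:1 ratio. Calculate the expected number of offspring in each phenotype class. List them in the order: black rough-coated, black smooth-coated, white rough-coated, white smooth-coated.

379.6875, 126.5625, 126.5625, 42.1875

Expected counts for N = 675 under a 9:3:3:1 ratio (total parts = 16):
  black rough-coated: 675 × 9/16 = 379.6875
  black smooth-coated: 675 × 3/16 = 126.5625
  white rough-coated: 675 × 3/16 = 126.5625
  white smooth-coated: 675 × 1/16 = 42.1875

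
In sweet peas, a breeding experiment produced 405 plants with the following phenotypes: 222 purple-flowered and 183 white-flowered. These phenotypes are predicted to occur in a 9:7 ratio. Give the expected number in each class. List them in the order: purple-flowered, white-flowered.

Total ratio parts = 16. Expected numbers out of 405:
  purple-flowered: 405 × 9/16 = 227.8125
  white-flowered: 405 × 7/16 = 177.1875

227.8125, 177.1875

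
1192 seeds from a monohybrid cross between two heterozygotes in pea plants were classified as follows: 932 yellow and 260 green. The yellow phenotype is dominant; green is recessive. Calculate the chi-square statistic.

6.461

For a monohybrid cross between heterozygotes with complete dominance, the expected phenotypic ratio is 3:1.
The 3:1 ratio has 4 parts, so with N = 1192 the expected counts are:
  yellow: 1192 × 3/4 = 894
  green: 1192 × 1/4 = 298
χ² = Σ (O − E)² / E
  yellow: (932 − 894)² / 894 = 1.6152
  green: (260 − 298)² / 298 = 4.8456
χ² = 1.6152 + 4.8456 = 6.4608 ≈ 6.461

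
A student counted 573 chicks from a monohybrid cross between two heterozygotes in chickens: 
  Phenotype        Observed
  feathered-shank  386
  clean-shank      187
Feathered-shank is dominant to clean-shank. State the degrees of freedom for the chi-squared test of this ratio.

For a monohybrid cross between heterozygotes with complete dominance, the expected phenotypic ratio is 3:1.
A goodness-of-fit test with 2 phenotype classes has df = 2 − 1 = 1.

1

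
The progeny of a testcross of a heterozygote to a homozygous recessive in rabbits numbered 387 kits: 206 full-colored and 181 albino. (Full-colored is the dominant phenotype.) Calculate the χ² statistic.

A testcross of a heterozygote (Aa × aa) gives a 1:1 phenotypic ratio.
Expected counts for N = 387 under a 1:1 ratio (total parts = 2):
  full-colored: 387 × 1/2 = 193.5
  albino: 387 × 1/2 = 193.5
χ² = Σ (O − E)² / E
  full-colored: (206 − 193.5)² / 193.5 = 0.8075
  albino: (181 − 193.5)² / 193.5 = 0.8075
χ² = 0.8075 + 0.8075 = 1.615

1.615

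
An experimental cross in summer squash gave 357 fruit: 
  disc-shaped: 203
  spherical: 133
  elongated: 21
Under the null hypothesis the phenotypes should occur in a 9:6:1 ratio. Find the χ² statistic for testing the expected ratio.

The 9:6:1 ratio has 16 parts, so with N = 357 the expected counts are:
  disc-shaped: 357 × 9/16 = 200.8125
  spherical: 357 × 6/16 = 133.875
  elongated: 357 × 1/16 = 22.3125
χ² = Σ (O − E)² / E
  disc-shaped: (203 − 200.8125)² / 200.8125 = 0.0238
  spherical: (133 − 133.875)² / 133.875 = 0.0057
  elongated: (21 − 22.3125)² / 22.3125 = 0.0772
χ² = 0.0238 + 0.0057 + 0.0772 = 0.1067 ≈ 0.107

0.107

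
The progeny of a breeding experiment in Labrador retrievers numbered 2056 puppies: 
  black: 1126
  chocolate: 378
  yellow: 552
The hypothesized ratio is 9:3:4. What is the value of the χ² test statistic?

3.760

Total ratio parts = 16. Expected numbers out of 2056:
  black: 2056 × 9/16 = 1156.5
  chocolate: 2056 × 3/16 = 385.5
  yellow: 2056 × 4/16 = 514
χ² = Σ (O − E)² / E
  black: (1126 − 1156.5)² / 1156.5 = 0.8044
  chocolate: (378 − 385.5)² / 385.5 = 0.1459
  yellow: (552 − 514)² / 514 = 2.8093
χ² = 0.8044 + 0.1459 + 2.8093 = 3.7596 ≈ 3.760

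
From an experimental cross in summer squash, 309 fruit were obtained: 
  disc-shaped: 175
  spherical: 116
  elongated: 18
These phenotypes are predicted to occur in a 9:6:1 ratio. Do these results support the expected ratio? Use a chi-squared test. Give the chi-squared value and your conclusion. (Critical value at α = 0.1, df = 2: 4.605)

Under the 9:6:1 hypothesis (Σ ratio = 16, N = 309):
  disc-shaped: 309 × 9/16 = 173.8125
  spherical: 309 × 6/16 = 115.875
  elongated: 309 × 1/16 = 19.3125
χ² = Σ (O − E)² / E
  disc-shaped: (175 − 173.8125)² / 173.8125 = 0.0081
  spherical: (116 − 115.875)² / 115.875 = 0.0001
  elongated: (18 − 19.3125)² / 19.3125 = 0.0892
χ² = 0.0081 + 0.0001 + 0.0892 = 0.0974 ≈ 0.097
Degrees of freedom = 3 − 1 = 2; critical value at α = 0.1 is 4.605.
Since 0.097 < 4.605, we fail to reject the null hypothesis — the data are consistent with the 9:6:1 ratio.

0.097; consistent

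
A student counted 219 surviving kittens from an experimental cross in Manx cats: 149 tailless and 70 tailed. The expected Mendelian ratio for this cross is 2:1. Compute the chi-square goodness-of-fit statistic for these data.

The 2:1 ratio has 3 parts, so with N = 219 the expected counts are:
  tailless: 219 × 2/3 = 146
  tailed: 219 × 1/3 = 73
χ² = Σ (O − E)² / E
  tailless: (149 − 146)² / 146 = 0.0616
  tailed: (70 − 73)² / 73 = 0.1233
χ² = 0.0616 + 0.1233 = 0.1849 ≈ 0.185

0.185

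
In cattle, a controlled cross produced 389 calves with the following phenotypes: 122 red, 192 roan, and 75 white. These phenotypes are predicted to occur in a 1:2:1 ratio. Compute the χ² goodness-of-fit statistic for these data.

11.422

Under the 1:2:1 hypothesis (Σ ratio = 4, N = 389):
  red: 389 × 1/4 = 97.25
  roan: 389 × 2/4 = 194.5
  white: 389 × 1/4 = 97.25
χ² = Σ (O − E)² / E
  red: (122 − 97.25)² / 97.25 = 6.2988
  roan: (192 − 194.5)² / 194.5 = 0.0321
  white: (75 − 97.25)² / 97.25 = 5.0906
χ² = 6.2988 + 0.0321 + 5.0906 = 11.4215 ≈ 11.422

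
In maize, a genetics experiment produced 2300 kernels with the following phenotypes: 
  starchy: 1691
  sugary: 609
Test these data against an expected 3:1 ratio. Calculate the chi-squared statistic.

Under the 3:1 hypothesis (Σ ratio = 4, N = 2300):
  starchy: 2300 × 3/4 = 1725
  sugary: 2300 × 1/4 = 575
χ² = Σ (O − E)² / E
  starchy: (1691 − 1725)² / 1725 = 0.6701
  sugary: (609 − 575)² / 575 = 2.0104
χ² = 0.6701 + 2.0104 = 2.6805 ≈ 2.681

2.681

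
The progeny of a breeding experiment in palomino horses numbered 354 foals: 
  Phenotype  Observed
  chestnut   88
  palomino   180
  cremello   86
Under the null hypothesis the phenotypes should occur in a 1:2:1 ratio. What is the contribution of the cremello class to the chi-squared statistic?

0.071

Under the 1:2:1 hypothesis (Σ ratio = 4, N = 354):
  chestnut: 354 × 1/4 = 88.5
  palomino: 354 × 2/4 = 177
  cremello: 354 × 1/4 = 88.5
Contribution of cremello: (86 − 88.5)² / 88.5 = 0.0706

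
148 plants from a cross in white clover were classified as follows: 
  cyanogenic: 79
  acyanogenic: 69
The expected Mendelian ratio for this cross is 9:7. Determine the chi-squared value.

0.496

Expected counts for N = 148 under a 9:7 ratio (total parts = 16):
  cyanogenic: 148 × 9/16 = 83.25
  acyanogenic: 148 × 7/16 = 64.75
χ² = Σ (O − E)² / E
  cyanogenic: (79 − 83.25)² / 83.25 = 0.2170
  acyanogenic: (69 − 64.75)² / 64.75 = 0.2790
χ² = 0.2170 + 0.2790 = 0.496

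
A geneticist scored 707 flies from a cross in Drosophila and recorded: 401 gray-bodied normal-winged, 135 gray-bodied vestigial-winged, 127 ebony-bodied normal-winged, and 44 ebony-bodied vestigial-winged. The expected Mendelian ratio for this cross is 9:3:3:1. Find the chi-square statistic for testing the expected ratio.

0.307

Under the 9:3:3:1 hypothesis (Σ ratio = 16, N = 707):
  gray-bodied normal-winged: 707 × 9/16 = 397.6875
  gray-bodied vestigial-winged: 707 × 3/16 = 132.5625
  ebony-bodied normal-winged: 707 × 3/16 = 132.5625
  ebony-bodied vestigial-winged: 707 × 1/16 = 44.1875
χ² = Σ (O − E)² / E
  gray-bodied normal-winged: (401 − 397.6875)² / 397.6875 = 0.0276
  gray-bodied vestigial-winged: (135 − 132.5625)² / 132.5625 = 0.0448
  ebony-bodied normal-winged: (127 − 132.5625)² / 132.5625 = 0.2334
  ebony-bodied vestigial-winged: (44 − 44.1875)² / 44.1875 = 0.0008
χ² = 0.0276 + 0.0448 + 0.2334 + 0.0008 = 0.3066 ≈ 0.307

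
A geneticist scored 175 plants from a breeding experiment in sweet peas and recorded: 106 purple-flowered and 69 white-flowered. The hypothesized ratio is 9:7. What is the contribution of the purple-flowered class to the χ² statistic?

0.581

Expected counts for N = 175 under a 9:7 ratio (total parts = 16):
  purple-flowered: 175 × 9/16 = 98.4375
  white-flowered: 175 × 7/16 = 76.5625
Contribution of purple-flowered: (106 − 98.4375)² / 98.4375 = 0.5810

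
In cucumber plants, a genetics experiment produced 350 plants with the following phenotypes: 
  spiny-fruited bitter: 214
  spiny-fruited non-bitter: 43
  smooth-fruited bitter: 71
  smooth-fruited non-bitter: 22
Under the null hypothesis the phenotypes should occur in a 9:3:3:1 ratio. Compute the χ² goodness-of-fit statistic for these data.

Under the 9:3:3:1 hypothesis (Σ ratio = 16, N = 350):
  spiny-fruited bitter: 350 × 9/16 = 196.875
  spiny-fruited non-bitter: 350 × 3/16 = 65.625
  smooth-fruited bitter: 350 × 3/16 = 65.625
  smooth-fruited non-bitter: 350 × 1/16 = 21.875
χ² = Σ (O − E)² / E
  spiny-fruited bitter: (214 − 196.875)² / 196.875 = 1.4896
  spiny-fruited non-bitter: (43 − 65.625)² / 65.625 = 7.8002
  smooth-fruited bitter: (71 − 65.625)² / 65.625 = 0.4402
  smooth-fruited non-bitter: (22 − 21.875)² / 21.875 = 0.0007
χ² = 1.4896 + 7.8002 + 0.4402 + 0.0007 = 9.7307 ≈ 9.731

9.731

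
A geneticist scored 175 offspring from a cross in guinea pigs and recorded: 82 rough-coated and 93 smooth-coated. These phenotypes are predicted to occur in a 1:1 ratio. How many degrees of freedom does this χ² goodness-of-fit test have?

1

A goodness-of-fit test with 2 phenotype classes has df = 2 − 1 = 1.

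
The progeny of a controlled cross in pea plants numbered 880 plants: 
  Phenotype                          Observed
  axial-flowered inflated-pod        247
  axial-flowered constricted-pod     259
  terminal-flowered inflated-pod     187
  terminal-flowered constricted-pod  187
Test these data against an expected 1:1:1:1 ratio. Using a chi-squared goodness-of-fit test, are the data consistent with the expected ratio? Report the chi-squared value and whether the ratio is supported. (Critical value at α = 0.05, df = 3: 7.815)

Total ratio parts = 4. Expected numbers out of 880:
  axial-flowered inflated-pod: 880 × 1/4 = 220
  axial-flowered constricted-pod: 880 × 1/4 = 220
  terminal-flowered inflated-pod: 880 × 1/4 = 220
  terminal-flowered constricted-pod: 880 × 1/4 = 220
χ² = Σ (O − E)² / E
  axial-flowered inflated-pod: (247 − 220)² / 220 = 3.3136
  axial-flowered constricted-pod: (259 − 220)² / 220 = 6.9136
  terminal-flowered inflated-pod: (187 − 220)² / 220 = 4.9500
  terminal-flowered constricted-pod: (187 − 220)² / 220 = 4.9500
χ² = 3.3136 + 6.9136 + 4.9500 + 4.9500 = 20.1272 ≈ 20.127
Degrees of freedom = 4 − 1 = 3; critical value at α = 0.05 is 7.815.
Since 20.127 > 7.815, we reject the null hypothesis — the data do not fit the 1:1:1:1 ratio.

20.127; not consistent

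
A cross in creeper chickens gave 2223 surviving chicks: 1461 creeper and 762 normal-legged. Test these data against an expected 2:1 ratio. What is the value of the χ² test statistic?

Total ratio parts = 3. Expected numbers out of 2223:
  creeper: 2223 × 2/3 = 1482
  normal-legged: 2223 × 1/3 = 741
χ² = Σ (O − E)² / E
  creeper: (1461 − 1482)² / 1482 = 0.2976
  normal-legged: (762 − 741)² / 741 = 0.5951
χ² = 0.2976 + 0.5951 = 0.8927 ≈ 0.893

0.893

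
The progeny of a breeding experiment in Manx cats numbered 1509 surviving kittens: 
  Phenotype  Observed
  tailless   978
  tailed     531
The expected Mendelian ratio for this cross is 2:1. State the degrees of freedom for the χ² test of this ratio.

A goodness-of-fit test with 2 phenotype classes has df = 2 − 1 = 1.

1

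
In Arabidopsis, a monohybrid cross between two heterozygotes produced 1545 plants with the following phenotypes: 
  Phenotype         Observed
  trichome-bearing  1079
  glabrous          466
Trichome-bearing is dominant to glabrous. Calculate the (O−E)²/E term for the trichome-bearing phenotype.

For a monohybrid cross between heterozygotes with complete dominance, the expected phenotypic ratio is 3:1.
Expected counts for N = 1545 under a 3:1 ratio (total parts = 4):
  trichome-bearing: 1545 × 3/4 = 1158.75
  glabrous: 1545 × 1/4 = 386.25
Contribution of trichome-bearing: (1079 − 1158.75)² / 1158.75 = 5.4887

5.489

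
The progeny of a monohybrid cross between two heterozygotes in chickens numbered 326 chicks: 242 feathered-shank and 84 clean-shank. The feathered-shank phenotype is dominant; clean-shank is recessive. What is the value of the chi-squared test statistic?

0.102

For a monohybrid cross between heterozygotes with complete dominance, the expected phenotypic ratio is 3:1.
The 3:1 ratio has 4 parts, so with N = 326 the expected counts are:
  feathered-shank: 326 × 3/4 = 244.5
  clean-shank: 326 × 1/4 = 81.5
χ² = Σ (O − E)² / E
  feathered-shank: (242 − 244.5)² / 244.5 = 0.0256
  clean-shank: (84 − 81.5)² / 81.5 = 0.0767
χ² = 0.0256 + 0.0767 = 0.1023 ≈ 0.102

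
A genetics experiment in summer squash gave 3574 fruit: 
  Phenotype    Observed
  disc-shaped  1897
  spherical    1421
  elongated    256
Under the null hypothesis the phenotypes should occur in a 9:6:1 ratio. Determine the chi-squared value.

Expected counts for N = 3574 under a 9:6:1 ratio (total parts = 16):
  disc-shaped: 3574 × 9/16 = 2010.375
  spherical: 3574 × 6/16 = 1340.25
  elongated: 3574 × 1/16 = 223.375
χ² = Σ (O − E)² / E
  disc-shaped: (1897 − 2010.375)² / 2010.375 = 6.3938
  spherical: (1421 − 1340.25)² / 1340.25 = 4.8652
  elongated: (256 − 223.375)² / 223.375 = 4.7650
χ² = 6.3938 + 4.8652 + 4.7650 = 16.024

16.024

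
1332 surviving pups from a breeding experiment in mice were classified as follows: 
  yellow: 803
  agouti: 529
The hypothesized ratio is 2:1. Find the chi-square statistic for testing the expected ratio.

Under the 2:1 hypothesis (Σ ratio = 3, N = 1332):
  yellow: 1332 × 2/3 = 888
  agouti: 1332 × 1/3 = 444
χ² = Σ (O − E)² / E
  yellow: (803 − 888)² / 888 = 8.1363
  agouti: (529 − 444)² / 444 = 16.2725
χ² = 8.1363 + 16.2725 = 24.4088 ≈ 24.409

24.409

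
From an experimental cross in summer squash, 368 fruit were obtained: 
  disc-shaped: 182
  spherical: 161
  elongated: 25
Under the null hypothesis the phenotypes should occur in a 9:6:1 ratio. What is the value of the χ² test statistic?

7.027

The 9:6:1 ratio has 16 parts, so with N = 368 the expected counts are:
  disc-shaped: 368 × 9/16 = 207
  spherical: 368 × 6/16 = 138
  elongated: 368 × 1/16 = 23
χ² = Σ (O − E)² / E
  disc-shaped: (182 − 207)² / 207 = 3.0193
  spherical: (161 − 138)² / 138 = 3.8333
  elongated: (25 − 23)² / 23 = 0.1739
χ² = 3.0193 + 3.8333 + 0.1739 = 7.0265 ≈ 7.027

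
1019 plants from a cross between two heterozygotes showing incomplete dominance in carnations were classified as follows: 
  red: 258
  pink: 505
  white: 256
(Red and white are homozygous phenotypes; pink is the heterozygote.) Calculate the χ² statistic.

0.087

With incomplete dominance, a heterozygote × heterozygote cross gives a 1:2:1 phenotypic ratio.
Total ratio parts = 4. Expected numbers out of 1019:
  red: 1019 × 1/4 = 254.75
  pink: 1019 × 2/4 = 509.5
  white: 1019 × 1/4 = 254.75
χ² = Σ (O − E)² / E
  red: (258 − 254.75)² / 254.75 = 0.0415
  pink: (505 − 509.5)² / 509.5 = 0.0397
  white: (256 − 254.75)² / 254.75 = 0.0061
χ² = 0.0415 + 0.0397 + 0.0061 = 0.0873 ≈ 0.087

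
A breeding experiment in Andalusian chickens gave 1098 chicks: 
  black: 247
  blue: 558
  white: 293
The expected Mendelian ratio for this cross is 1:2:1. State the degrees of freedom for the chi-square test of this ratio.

2

A goodness-of-fit test with 3 phenotype classes has df = 3 − 1 = 2.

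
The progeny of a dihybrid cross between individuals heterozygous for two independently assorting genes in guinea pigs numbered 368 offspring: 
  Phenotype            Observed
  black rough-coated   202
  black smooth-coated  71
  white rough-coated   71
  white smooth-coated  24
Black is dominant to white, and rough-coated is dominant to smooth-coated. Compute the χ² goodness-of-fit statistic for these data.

0.280

A dihybrid F₂ with independent assortment and complete dominance at both loci gives a 9:3:3:1 phenotypic ratio.
Expected counts for N = 368 under a 9:3:3:1 ratio (total parts = 16):
  black rough-coated: 368 × 9/16 = 207
  black smooth-coated: 368 × 3/16 = 69
  white rough-coated: 368 × 3/16 = 69
  white smooth-coated: 368 × 1/16 = 23
χ² = Σ (O − E)² / E
  black rough-coated: (202 − 207)² / 207 = 0.1208
  black smooth-coated: (71 − 69)² / 69 = 0.0580
  white rough-coated: (71 − 69)² / 69 = 0.0580
  white smooth-coated: (24 − 23)² / 23 = 0.0435
χ² = 0.1208 + 0.0580 + 0.0580 + 0.0435 = 0.2803 ≈ 0.280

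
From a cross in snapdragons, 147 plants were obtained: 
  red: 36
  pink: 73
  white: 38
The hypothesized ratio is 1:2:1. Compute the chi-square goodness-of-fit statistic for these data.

0.061

Total ratio parts = 4. Expected numbers out of 147:
  red: 147 × 1/4 = 36.75
  pink: 147 × 2/4 = 73.5
  white: 147 × 1/4 = 36.75
χ² = Σ (O − E)² / E
  red: (36 − 36.75)² / 36.75 = 0.0153
  pink: (73 − 73.5)² / 73.5 = 0.0034
  white: (38 − 36.75)² / 36.75 = 0.0425
χ² = 0.0153 + 0.0034 + 0.0425 = 0.0612 ≈ 0.061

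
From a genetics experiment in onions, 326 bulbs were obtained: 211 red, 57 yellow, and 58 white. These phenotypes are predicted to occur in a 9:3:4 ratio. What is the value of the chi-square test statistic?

11.216

Expected counts for N = 326 under a 9:3:4 ratio (total parts = 16):
  red: 326 × 9/16 = 183.375
  yellow: 326 × 3/16 = 61.125
  white: 326 × 4/16 = 81.5
χ² = Σ (O − E)² / E
  red: (211 − 183.375)² / 183.375 = 4.1616
  yellow: (57 − 61.125)² / 61.125 = 0.2784
  white: (58 − 81.5)² / 81.5 = 6.7761
χ² = 4.1616 + 0.2784 + 6.7761 = 11.2161 ≈ 11.216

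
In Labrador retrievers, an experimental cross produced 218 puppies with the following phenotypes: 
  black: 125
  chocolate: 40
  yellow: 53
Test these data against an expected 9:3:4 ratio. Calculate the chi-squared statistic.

0.106

Under the 9:3:4 hypothesis (Σ ratio = 16, N = 218):
  black: 218 × 9/16 = 122.625
  chocolate: 218 × 3/16 = 40.875
  yellow: 218 × 4/16 = 54.5
χ² = Σ (O − E)² / E
  black: (125 − 122.625)² / 122.625 = 0.0460
  chocolate: (40 − 40.875)² / 40.875 = 0.0187
  yellow: (53 − 54.5)² / 54.5 = 0.0413
χ² = 0.0460 + 0.0187 + 0.0413 = 0.106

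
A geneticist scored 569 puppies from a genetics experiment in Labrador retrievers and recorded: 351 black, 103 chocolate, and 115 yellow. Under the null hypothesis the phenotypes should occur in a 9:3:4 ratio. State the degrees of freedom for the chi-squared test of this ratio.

2

A goodness-of-fit test with 3 phenotype classes has df = 3 − 1 = 2.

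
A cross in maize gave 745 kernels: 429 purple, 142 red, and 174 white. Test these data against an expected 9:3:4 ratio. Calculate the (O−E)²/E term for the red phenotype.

0.038

Under the 9:3:4 hypothesis (Σ ratio = 16, N = 745):
  purple: 745 × 9/16 = 419.0625
  red: 745 × 3/16 = 139.6875
  white: 745 × 4/16 = 186.25
Contribution of red: (142 − 139.6875)² / 139.6875 = 0.0383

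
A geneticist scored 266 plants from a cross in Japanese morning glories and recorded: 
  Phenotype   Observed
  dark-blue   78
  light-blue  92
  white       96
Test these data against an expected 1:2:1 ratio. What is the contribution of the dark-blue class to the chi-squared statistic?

Total ratio parts = 4. Expected numbers out of 266:
  dark-blue: 266 × 1/4 = 66.5
  light-blue: 266 × 2/4 = 133
  white: 266 × 1/4 = 66.5
Contribution of dark-blue: (78 − 66.5)² / 66.5 = 1.9887

1.989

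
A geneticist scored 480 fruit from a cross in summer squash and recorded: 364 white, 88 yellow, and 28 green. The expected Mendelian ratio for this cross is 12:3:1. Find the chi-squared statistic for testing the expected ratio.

0.222

The 12:3:1 ratio has 16 parts, so with N = 480 the expected counts are:
  white: 480 × 12/16 = 360
  yellow: 480 × 3/16 = 90
  green: 480 × 1/16 = 30
χ² = Σ (O − E)² / E
  white: (364 − 360)² / 360 = 0.0444
  yellow: (88 − 90)² / 90 = 0.0444
  green: (28 − 30)² / 30 = 0.1333
χ² = 0.0444 + 0.0444 + 0.1333 = 0.2221 ≈ 0.222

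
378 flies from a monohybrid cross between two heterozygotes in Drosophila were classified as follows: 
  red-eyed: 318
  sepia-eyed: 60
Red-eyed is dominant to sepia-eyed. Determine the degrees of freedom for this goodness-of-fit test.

For a monohybrid cross between heterozygotes with complete dominance, the expected phenotypic ratio is 3:1.
A goodness-of-fit test with 2 phenotype classes has df = 2 − 1 = 1.

1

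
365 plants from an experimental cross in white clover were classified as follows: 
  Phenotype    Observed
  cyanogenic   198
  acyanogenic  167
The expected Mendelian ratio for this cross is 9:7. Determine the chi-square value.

The 9:7 ratio has 16 parts, so with N = 365 the expected counts are:
  cyanogenic: 365 × 9/16 = 205.3125
  acyanogenic: 365 × 7/16 = 159.6875
χ² = Σ (O − E)² / E
  cyanogenic: (198 − 205.3125)² / 205.3125 = 0.2604
  acyanogenic: (167 − 159.6875)² / 159.6875 = 0.3349
χ² = 0.2604 + 0.3349 = 0.5953 ≈ 0.595

0.595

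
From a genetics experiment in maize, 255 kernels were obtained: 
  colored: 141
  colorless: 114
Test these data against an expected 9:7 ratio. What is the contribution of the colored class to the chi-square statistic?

0.041

Under the 9:7 hypothesis (Σ ratio = 16, N = 255):
  colored: 255 × 9/16 = 143.4375
  colorless: 255 × 7/16 = 111.5625
Contribution of colored: (141 − 143.4375)² / 143.4375 = 0.0414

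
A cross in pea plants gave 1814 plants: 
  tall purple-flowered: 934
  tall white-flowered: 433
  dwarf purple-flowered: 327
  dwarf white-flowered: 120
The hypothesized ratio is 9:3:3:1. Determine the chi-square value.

33.566

The 9:3:3:1 ratio has 16 parts, so with N = 1814 the expected counts are:
  tall purple-flowered: 1814 × 9/16 = 1020.375
  tall white-flowered: 1814 × 3/16 = 340.125
  dwarf purple-flowered: 1814 × 3/16 = 340.125
  dwarf white-flowered: 1814 × 1/16 = 113.375
χ² = Σ (O − E)² / E
  tall purple-flowered: (934 − 1020.375)² / 1020.375 = 7.3117
  tall white-flowered: (433 − 340.125)² / 340.125 = 25.3606
  dwarf purple-flowered: (327 − 340.125)² / 340.125 = 0.5065
  dwarf white-flowered: (120 − 113.375)² / 113.375 = 0.3871
χ² = 7.3117 + 25.3606 + 0.5065 + 0.3871 = 33.5659 ≈ 33.566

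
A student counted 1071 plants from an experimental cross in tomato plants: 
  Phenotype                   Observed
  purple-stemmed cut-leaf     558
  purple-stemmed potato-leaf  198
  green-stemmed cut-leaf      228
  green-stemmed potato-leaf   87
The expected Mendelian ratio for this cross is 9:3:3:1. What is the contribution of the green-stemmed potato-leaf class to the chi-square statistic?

The 9:3:3:1 ratio has 16 parts, so with N = 1071 the expected counts are:
  purple-stemmed cut-leaf: 1071 × 9/16 = 602.4375
  purple-stemmed potato-leaf: 1071 × 3/16 = 200.8125
  green-stemmed cut-leaf: 1071 × 3/16 = 200.8125
  green-stemmed potato-leaf: 1071 × 1/16 = 66.9375
Contribution of green-stemmed potato-leaf: (87 − 66.9375)² / 66.9375 = 6.0131

6.013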